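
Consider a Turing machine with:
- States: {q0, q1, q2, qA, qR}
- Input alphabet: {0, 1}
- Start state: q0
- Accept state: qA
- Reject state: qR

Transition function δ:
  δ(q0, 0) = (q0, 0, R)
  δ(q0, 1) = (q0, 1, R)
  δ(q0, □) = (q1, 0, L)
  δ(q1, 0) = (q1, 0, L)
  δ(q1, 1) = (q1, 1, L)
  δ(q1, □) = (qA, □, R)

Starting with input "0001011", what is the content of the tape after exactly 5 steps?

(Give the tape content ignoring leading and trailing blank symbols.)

Execution trace:
Initial: [q0]0001011
Step 1: δ(q0, 0) = (q0, 0, R) → 0[q0]001011
Step 2: δ(q0, 0) = (q0, 0, R) → 00[q0]01011
Step 3: δ(q0, 0) = (q0, 0, R) → 000[q0]1011
Step 4: δ(q0, 1) = (q0, 1, R) → 0001[q0]011
Step 5: δ(q0, 0) = (q0, 0, R) → 00010[q0]11

After 5 steps, the tape (ignoring leading/trailing blanks) is: 0001011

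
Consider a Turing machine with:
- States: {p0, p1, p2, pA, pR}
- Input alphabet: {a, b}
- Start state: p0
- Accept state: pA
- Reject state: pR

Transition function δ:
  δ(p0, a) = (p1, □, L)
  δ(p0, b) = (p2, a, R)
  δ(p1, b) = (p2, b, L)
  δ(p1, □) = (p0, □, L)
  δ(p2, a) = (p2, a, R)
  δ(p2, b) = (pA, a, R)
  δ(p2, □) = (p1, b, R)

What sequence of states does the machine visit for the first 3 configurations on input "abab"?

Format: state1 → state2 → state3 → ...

Execution trace:
Initial: [p0]abab
Step 1: δ(p0, a) = (p1, □, L) → [p1]□□bab
Step 2: δ(p1, □) = (p0, □, L) → [p0]□□□bab

No transition is defined for δ(p0, □). By convention the machine halts and rejects.

State sequence: p0 → p1 → p0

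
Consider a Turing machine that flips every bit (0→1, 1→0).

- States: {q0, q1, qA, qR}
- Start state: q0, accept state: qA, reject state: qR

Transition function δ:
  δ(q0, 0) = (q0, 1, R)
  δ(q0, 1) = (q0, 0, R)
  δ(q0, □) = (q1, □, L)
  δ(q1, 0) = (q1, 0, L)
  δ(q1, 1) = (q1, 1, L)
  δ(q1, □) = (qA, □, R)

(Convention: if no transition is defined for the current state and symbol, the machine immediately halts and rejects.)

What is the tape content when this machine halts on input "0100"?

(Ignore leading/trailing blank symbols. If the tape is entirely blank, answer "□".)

Execution trace:
Initial: [q0]0100
Step 1: δ(q0, 0) = (q0, 1, R) → 1[q0]100
Step 2: δ(q0, 1) = (q0, 0, R) → 10[q0]00
Step 3: δ(q0, 0) = (q0, 1, R) → 101[q0]0
Step 4: δ(q0, 0) = (q0, 1, R) → 1011[q0]□
Step 5: δ(q0, □) = (q1, □, L) → 101[q1]1□
Step 6: δ(q1, 1) = (q1, 1, L) → 10[q1]11□
Step 7: δ(q1, 1) = (q1, 1, L) → 1[q1]011□
Step 8: δ(q1, 0) = (q1, 0, L) → [q1]1011□
Step 9: δ(q1, 1) = (q1, 1, L) → [q1]□1011□
Step 10: δ(q1, □) = (qA, □, R) → □[qA]1011□

The machine reaches the accept state qA and halts.

Final tape (ignoring leading/trailing blanks): 1011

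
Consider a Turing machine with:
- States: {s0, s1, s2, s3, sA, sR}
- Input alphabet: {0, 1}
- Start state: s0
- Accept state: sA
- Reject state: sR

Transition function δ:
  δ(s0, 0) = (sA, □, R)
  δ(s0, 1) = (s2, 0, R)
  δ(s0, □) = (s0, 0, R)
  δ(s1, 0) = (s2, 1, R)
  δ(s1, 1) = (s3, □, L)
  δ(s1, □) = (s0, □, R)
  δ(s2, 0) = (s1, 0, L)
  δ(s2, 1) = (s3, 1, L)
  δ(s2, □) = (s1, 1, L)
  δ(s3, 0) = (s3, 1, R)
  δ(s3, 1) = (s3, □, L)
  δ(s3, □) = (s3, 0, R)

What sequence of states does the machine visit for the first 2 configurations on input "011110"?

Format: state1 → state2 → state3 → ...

Execution trace:
Initial: [s0]011110
Step 1: δ(s0, 0) = (sA, □, R) → □[sA]11110

The machine reaches the accept state sA and halts.

State sequence: s0 → sA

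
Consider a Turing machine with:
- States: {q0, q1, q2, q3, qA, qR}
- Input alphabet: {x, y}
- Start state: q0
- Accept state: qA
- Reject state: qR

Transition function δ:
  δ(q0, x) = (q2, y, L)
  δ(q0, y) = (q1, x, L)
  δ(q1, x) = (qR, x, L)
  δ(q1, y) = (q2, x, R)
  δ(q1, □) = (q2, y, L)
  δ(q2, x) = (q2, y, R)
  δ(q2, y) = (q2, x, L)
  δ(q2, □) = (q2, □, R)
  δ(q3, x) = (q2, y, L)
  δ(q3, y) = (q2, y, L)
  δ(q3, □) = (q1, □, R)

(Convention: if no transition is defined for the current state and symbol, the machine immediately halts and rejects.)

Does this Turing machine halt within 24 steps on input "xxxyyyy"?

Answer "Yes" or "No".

Execution trace:
Initial: [q0]xxxyyyy
Step 1: δ(q0, x) = (q2, y, L) → [q2]□yxxyyyy
Step 2: δ(q2, □) = (q2, □, R) → □[q2]yxxyyyy
Step 3: δ(q2, y) = (q2, x, L) → [q2]□xxxyyyy
Step 4: δ(q2, □) = (q2, □, R) → □[q2]xxxyyyy
Step 5: δ(q2, x) = (q2, y, R) → □y[q2]xxyyyy
Step 6: δ(q2, x) = (q2, y, R) → □yy[q2]xyyyy
Step 7: δ(q2, x) = (q2, y, R) → □yyy[q2]yyyy
Step 8: δ(q2, y) = (q2, x, L) → □yy[q2]yxyyy
Step 9: δ(q2, y) = (q2, x, L) → □y[q2]yxxyyy
Step 10: δ(q2, y) = (q2, x, L) → □[q2]yxxxyyy
Step 11: δ(q2, y) = (q2, x, L) → [q2]□xxxxyyy
Step 12: δ(q2, □) = (q2, □, R) → □[q2]xxxxyyy
Step 13: δ(q2, x) = (q2, y, R) → □y[q2]xxxyyy
Step 14: δ(q2, x) = (q2, y, R) → □yy[q2]xxyyy
Step 15: δ(q2, x) = (q2, y, R) → □yyy[q2]xyyy
Step 16: δ(q2, x) = (q2, y, R) → □yyyy[q2]yyy
Step 17: δ(q2, y) = (q2, x, L) → □yyy[q2]yxyy
Step 18: δ(q2, y) = (q2, x, L) → □yy[q2]yxxyy
Step 19: δ(q2, y) = (q2, x, L) → □y[q2]yxxxyy
Step 20: δ(q2, y) = (q2, x, L) → □[q2]yxxxxyy
Step 21: δ(q2, y) = (q2, x, L) → [q2]□xxxxxyy
Step 22: δ(q2, □) = (q2, □, R) → □[q2]xxxxxyy
Step 23: δ(q2, x) = (q2, y, R) → □y[q2]xxxxyy
Step 24: δ(q2, x) = (q2, y, R) → □yy[q2]xxxyy

The machine has not reached a halting state after 24 steps.
The machine did not halt within the 24-step bound.

Answer: No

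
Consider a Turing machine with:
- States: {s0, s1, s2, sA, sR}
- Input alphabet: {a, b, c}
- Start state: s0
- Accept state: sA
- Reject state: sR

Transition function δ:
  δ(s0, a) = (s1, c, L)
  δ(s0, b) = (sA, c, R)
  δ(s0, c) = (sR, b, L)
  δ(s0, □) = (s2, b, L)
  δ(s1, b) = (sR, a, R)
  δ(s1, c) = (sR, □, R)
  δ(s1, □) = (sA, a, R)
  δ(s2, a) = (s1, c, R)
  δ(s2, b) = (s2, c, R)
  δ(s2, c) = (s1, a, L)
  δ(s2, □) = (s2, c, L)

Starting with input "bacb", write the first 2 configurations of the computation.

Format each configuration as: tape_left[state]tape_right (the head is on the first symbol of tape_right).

Transitions applied:
Step 1: δ(s0, b) = (sA, c, R)

The first 2 configurations are:
[s0]bacb ⊢ c[sA]acb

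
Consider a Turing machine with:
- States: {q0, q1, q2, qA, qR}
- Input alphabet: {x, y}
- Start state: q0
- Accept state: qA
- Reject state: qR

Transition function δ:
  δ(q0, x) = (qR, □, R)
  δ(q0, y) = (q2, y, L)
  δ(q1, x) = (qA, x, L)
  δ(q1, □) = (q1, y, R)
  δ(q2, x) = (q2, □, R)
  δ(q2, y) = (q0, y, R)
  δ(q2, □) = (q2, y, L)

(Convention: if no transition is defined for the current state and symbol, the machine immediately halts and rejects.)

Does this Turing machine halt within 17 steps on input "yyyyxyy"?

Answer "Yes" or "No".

Execution trace:
Initial: [q0]yyyyxyy
Step 1: δ(q0, y) = (q2, y, L) → [q2]□yyyyxyy
Step 2: δ(q2, □) = (q2, y, L) → [q2]□yyyyyxyy
Step 3: δ(q2, □) = (q2, y, L) → [q2]□yyyyyyxyy
Step 4: δ(q2, □) = (q2, y, L) → [q2]□yyyyyyyxyy
Step 5: δ(q2, □) = (q2, y, L) → [q2]□yyyyyyyyxyy
Step 6: δ(q2, □) = (q2, y, L) → [q2]□yyyyyyyyyxyy
Step 7: δ(q2, □) = (q2, y, L) → [q2]□yyyyyyyyyyxyy
Step 8: δ(q2, □) = (q2, y, L) → [q2]□yyyyyyyyyyyxyy
Step 9: δ(q2, □) = (q2, y, L) → [q2]□yyyyyyyyyyyyxyy
Step 10: δ(q2, □) = (q2, y, L) → [q2]□yyyyyyyyyyyyyxyy
Step 11: δ(q2, □) = (q2, y, L) → [q2]□yyyyyyyyyyyyyyxyy
Step 12: δ(q2, □) = (q2, y, L) → [q2]□yyyyyyyyyyyyyyyxyy
Step 13: δ(q2, □) = (q2, y, L) → [q2]□yyyyyyyyyyyyyyyyxyy
Step 14: δ(q2, □) = (q2, y, L) → [q2]□yyyyyyyyyyyyyyyyyxyy
Step 15: δ(q2, □) = (q2, y, L) → [q2]□yyyyyyyyyyyyyyyyyyxyy
Step 16: δ(q2, □) = (q2, y, L) → [q2]□yyyyyyyyyyyyyyyyyyyxyy
Step 17: δ(q2, □) = (q2, y, L) → [q2]□yyyyyyyyyyyyyyyyyyyyxyy

The machine has not reached a halting state after 17 steps.
The machine did not halt within the 17-step bound.

Answer: No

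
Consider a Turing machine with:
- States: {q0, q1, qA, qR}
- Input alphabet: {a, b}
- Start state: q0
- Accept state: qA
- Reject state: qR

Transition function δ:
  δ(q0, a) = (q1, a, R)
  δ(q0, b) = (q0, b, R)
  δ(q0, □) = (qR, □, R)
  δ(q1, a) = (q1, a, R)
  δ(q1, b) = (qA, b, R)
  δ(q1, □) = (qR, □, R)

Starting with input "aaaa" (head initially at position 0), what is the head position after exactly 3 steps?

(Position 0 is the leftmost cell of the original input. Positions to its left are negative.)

Execution trace (head position shown):
Step 0: [q0]aaaa  (head at position 0)
Step 1: move right → a[q1]aaa  (head at position 1)
Step 2: move right → aa[q1]aa  (head at position 2)
Step 3: move right → aaa[q1]a  (head at position 3)

After 3 steps, the head is at position 3.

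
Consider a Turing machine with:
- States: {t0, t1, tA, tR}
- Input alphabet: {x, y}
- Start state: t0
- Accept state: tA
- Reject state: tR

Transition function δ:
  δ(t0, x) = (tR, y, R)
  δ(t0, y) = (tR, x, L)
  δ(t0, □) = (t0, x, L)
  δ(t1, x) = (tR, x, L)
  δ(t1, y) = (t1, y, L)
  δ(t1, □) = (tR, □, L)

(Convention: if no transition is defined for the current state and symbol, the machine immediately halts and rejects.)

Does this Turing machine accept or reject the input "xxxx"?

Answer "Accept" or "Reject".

Execution trace:
Initial: [t0]xxxx
Step 1: δ(t0, x) = (tR, y, R) → y[tR]xxx

The machine reaches the reject state tR and halts.

Answer: Reject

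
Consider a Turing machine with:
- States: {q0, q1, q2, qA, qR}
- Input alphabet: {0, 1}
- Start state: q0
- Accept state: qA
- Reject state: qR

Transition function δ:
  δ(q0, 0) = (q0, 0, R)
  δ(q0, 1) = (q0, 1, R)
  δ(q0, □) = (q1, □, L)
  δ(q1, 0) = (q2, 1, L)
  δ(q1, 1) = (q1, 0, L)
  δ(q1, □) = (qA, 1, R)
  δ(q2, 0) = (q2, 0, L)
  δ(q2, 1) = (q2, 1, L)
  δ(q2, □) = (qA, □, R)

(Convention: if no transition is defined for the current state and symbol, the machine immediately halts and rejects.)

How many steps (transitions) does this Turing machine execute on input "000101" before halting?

Execution trace:
Initial: [q0]000101
Step 1: δ(q0, 0) = (q0, 0, R) → 0[q0]00101
Step 2: δ(q0, 0) = (q0, 0, R) → 00[q0]0101
Step 3: δ(q0, 0) = (q0, 0, R) → 000[q0]101
Step 4: δ(q0, 1) = (q0, 1, R) → 0001[q0]01
Step 5: δ(q0, 0) = (q0, 0, R) → 00010[q0]1
Step 6: δ(q0, 1) = (q0, 1, R) → 000101[q0]□
Step 7: δ(q0, □) = (q1, □, L) → 00010[q1]1□
Step 8: δ(q1, 1) = (q1, 0, L) → 0001[q1]00□
Step 9: δ(q1, 0) = (q2, 1, L) → 000[q2]110□
Step 10: δ(q2, 1) = (q2, 1, L) → 00[q2]0110□
Step 11: δ(q2, 0) = (q2, 0, L) → 0[q2]00110□
Step 12: δ(q2, 0) = (q2, 0, L) → [q2]000110□
Step 13: δ(q2, 0) = (q2, 0, L) → [q2]□000110□
Step 14: δ(q2, □) = (qA, □, R) → □[qA]000110□

The machine reaches the accept state qA and halts.

The machine executed 14 steps before halting.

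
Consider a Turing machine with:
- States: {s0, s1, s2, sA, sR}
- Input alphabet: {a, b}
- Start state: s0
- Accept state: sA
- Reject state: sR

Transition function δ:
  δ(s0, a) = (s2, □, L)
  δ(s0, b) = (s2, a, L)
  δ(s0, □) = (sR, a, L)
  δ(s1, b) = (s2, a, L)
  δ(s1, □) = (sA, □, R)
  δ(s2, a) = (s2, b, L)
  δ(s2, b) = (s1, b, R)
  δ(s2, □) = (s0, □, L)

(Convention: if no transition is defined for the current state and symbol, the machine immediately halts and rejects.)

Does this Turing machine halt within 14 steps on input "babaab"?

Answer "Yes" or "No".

Execution trace:
Initial: [s0]babaab
Step 1: δ(s0, b) = (s2, a, L) → [s2]□aabaab
Step 2: δ(s2, □) = (s0, □, L) → [s0]□□aabaab
Step 3: δ(s0, □) = (sR, a, L) → [sR]□a□aabaab

The machine reaches the reject state sR and halts.
The machine halted after 3 steps (within the 14-step bound).

Answer: Yes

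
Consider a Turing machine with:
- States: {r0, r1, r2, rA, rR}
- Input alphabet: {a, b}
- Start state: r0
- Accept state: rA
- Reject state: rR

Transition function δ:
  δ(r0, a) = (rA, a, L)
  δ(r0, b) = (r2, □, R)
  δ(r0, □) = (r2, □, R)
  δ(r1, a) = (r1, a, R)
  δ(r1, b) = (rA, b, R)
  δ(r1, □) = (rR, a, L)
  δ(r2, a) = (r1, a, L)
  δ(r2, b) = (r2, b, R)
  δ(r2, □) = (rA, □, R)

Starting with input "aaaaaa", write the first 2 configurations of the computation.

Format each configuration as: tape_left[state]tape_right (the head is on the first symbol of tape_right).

Transitions applied:
Step 1: δ(r0, a) = (rA, a, L)

The first 2 configurations are:
[r0]aaaaaa ⊢ [rA]□aaaaaa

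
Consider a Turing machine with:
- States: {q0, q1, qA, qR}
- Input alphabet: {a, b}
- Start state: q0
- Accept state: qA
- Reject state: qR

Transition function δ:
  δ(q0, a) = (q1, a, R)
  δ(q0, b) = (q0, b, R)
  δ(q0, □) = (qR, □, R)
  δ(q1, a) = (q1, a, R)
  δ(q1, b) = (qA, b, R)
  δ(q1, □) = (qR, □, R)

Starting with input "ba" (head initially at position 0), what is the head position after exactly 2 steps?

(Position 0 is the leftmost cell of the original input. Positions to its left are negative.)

Execution trace (head position shown):
Step 0: [q0]ba  (head at position 0)
Step 1: move right → b[q0]a  (head at position 1)
Step 2: move right → ba[q1]□  (head at position 2)

After 2 steps, the head is at position 2.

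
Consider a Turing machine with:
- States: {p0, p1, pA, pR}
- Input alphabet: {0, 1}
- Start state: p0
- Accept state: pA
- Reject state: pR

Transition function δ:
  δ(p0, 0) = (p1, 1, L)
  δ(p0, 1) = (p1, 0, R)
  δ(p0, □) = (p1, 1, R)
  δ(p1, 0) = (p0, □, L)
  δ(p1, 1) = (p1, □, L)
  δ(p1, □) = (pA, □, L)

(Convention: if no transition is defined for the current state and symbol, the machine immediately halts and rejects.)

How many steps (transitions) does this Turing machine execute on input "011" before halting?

Execution trace:
Initial: [p0]011
Step 1: δ(p0, 0) = (p1, 1, L) → [p1]□111
Step 2: δ(p1, □) = (pA, □, L) → [pA]□□111

The machine reaches the accept state pA and halts.

The machine executed 2 steps before halting.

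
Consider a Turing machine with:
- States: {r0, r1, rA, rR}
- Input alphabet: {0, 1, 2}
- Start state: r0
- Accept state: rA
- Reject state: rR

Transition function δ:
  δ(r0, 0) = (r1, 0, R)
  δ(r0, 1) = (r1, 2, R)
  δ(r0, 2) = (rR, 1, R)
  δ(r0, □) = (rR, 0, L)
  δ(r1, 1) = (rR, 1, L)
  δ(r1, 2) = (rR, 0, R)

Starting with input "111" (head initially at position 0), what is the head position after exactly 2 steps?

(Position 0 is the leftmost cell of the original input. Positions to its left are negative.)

Execution trace (head position shown):
Step 0: [r0]111  (head at position 0)
Step 1: move right → 2[r1]11  (head at position 1)
Step 2: move left → [rR]211  (head at position 0)

After 2 steps, the head is at position 0.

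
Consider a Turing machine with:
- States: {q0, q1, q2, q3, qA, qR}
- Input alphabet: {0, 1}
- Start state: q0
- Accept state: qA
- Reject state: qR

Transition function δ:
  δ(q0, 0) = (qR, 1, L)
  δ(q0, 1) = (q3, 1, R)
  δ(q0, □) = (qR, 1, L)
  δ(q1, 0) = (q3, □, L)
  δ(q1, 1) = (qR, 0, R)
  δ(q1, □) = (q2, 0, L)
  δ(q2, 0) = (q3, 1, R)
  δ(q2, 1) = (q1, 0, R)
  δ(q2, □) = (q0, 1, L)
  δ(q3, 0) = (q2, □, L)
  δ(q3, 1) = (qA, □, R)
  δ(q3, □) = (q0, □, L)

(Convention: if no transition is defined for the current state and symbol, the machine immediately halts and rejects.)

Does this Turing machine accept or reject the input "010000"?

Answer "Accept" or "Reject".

Execution trace:
Initial: [q0]010000
Step 1: δ(q0, 0) = (qR, 1, L) → [qR]□110000

The machine reaches the reject state qR and halts.

Answer: Reject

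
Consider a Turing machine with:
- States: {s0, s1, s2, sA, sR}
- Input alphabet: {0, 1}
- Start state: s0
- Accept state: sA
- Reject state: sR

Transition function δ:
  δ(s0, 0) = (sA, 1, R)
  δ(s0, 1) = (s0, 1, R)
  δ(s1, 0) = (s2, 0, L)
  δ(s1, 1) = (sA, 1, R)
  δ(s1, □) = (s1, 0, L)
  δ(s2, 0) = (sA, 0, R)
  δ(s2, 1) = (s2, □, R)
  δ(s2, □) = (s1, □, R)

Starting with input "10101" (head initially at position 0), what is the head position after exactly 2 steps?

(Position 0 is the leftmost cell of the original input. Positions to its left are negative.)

Execution trace (head position shown):
Step 0: [s0]10101  (head at position 0)
Step 1: move right → 1[s0]0101  (head at position 1)
Step 2: move right → 11[sA]101  (head at position 2)

After 2 steps, the head is at position 2.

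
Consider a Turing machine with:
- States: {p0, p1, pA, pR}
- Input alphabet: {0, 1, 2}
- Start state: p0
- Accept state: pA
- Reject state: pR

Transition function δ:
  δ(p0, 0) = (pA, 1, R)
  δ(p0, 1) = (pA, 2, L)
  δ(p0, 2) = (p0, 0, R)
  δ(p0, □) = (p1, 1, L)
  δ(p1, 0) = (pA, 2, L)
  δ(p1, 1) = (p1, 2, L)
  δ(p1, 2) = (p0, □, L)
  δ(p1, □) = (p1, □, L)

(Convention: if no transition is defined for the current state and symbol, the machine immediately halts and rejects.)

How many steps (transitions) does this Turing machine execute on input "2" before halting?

Execution trace:
Initial: [p0]2
Step 1: δ(p0, 2) = (p0, 0, R) → 0[p0]□
Step 2: δ(p0, □) = (p1, 1, L) → [p1]01
Step 3: δ(p1, 0) = (pA, 2, L) → [pA]□21

The machine reaches the accept state pA and halts.

The machine executed 3 steps before halting.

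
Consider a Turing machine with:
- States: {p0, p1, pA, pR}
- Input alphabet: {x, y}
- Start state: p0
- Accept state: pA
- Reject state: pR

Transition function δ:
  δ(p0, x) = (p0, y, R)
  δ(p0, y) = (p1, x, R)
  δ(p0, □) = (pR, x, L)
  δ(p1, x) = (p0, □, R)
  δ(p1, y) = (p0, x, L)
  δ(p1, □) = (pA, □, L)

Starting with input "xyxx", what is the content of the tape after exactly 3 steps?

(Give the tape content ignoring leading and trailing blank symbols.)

Execution trace:
Initial: [p0]xyxx
Step 1: δ(p0, x) = (p0, y, R) → y[p0]yxx
Step 2: δ(p0, y) = (p1, x, R) → yx[p1]xx
Step 3: δ(p1, x) = (p0, □, R) → yx□[p0]x

After 3 steps, the tape (ignoring leading/trailing blanks) is: yx□x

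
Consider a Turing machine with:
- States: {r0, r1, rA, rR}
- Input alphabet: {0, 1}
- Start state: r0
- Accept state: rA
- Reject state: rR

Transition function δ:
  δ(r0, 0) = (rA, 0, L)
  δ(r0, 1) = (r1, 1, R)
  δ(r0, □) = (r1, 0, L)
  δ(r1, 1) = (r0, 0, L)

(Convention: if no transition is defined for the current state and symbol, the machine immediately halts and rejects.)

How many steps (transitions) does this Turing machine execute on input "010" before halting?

Execution trace:
Initial: [r0]010
Step 1: δ(r0, 0) = (rA, 0, L) → [rA]□010

The machine reaches the accept state rA and halts.

The machine executed 1 step before halting.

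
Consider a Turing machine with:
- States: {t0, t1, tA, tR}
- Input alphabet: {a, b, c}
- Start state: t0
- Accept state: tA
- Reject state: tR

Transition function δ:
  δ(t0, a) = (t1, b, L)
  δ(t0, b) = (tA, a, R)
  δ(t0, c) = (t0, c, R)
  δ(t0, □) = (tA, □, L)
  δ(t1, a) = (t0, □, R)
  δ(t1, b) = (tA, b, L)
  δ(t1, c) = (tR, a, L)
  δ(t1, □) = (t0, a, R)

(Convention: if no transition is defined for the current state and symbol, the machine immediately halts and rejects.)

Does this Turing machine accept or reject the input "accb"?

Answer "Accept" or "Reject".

Execution trace:
Initial: [t0]accb
Step 1: δ(t0, a) = (t1, b, L) → [t1]□bccb
Step 2: δ(t1, □) = (t0, a, R) → a[t0]bccb
Step 3: δ(t0, b) = (tA, a, R) → aa[tA]ccb

The machine reaches the accept state tA and halts.

Answer: Accept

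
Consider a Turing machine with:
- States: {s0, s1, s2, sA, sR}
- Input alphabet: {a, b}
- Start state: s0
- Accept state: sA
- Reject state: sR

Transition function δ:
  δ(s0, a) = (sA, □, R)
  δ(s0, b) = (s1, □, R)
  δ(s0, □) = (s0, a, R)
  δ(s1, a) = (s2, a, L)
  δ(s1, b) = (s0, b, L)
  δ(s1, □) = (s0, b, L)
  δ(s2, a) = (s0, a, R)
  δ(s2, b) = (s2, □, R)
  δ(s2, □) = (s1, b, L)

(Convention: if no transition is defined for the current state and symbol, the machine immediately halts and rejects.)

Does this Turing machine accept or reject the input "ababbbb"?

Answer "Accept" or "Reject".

Execution trace:
Initial: [s0]ababbbb
Step 1: δ(s0, a) = (sA, □, R) → □[sA]babbbb

The machine reaches the accept state sA and halts.

Answer: Accept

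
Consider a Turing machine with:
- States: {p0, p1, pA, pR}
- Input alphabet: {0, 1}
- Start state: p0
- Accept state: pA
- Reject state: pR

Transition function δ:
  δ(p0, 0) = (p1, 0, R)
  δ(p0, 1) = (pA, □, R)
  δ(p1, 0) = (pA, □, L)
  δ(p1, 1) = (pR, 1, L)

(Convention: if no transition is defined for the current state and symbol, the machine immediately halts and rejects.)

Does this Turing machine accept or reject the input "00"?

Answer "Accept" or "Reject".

Execution trace:
Initial: [p0]00
Step 1: δ(p0, 0) = (p1, 0, R) → 0[p1]0
Step 2: δ(p1, 0) = (pA, □, L) → [pA]0□

The machine reaches the accept state pA and halts.

Answer: Accept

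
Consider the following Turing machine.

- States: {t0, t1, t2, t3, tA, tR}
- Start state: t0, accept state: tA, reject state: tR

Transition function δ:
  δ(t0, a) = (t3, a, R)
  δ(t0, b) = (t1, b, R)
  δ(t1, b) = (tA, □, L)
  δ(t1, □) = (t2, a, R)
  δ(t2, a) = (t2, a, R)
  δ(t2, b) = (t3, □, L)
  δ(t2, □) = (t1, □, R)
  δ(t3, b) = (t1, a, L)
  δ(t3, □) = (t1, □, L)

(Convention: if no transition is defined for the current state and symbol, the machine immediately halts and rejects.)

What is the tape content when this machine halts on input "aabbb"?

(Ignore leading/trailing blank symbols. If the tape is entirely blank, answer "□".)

Execution trace:
Initial: [t0]aabbb
Step 1: δ(t0, a) = (t3, a, R) → a[t3]abbb

No transition is defined for δ(t3, a). By convention the machine halts and rejects.

Final tape (ignoring leading/trailing blanks): aabbb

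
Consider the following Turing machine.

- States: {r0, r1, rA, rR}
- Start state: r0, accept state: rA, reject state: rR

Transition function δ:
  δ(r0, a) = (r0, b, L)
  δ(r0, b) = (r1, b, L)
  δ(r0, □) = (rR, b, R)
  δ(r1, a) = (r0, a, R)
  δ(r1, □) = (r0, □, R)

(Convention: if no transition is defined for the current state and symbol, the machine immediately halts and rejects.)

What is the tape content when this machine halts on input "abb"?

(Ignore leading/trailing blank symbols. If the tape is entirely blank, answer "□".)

Execution trace:
Initial: [r0]abb
Step 1: δ(r0, a) = (r0, b, L) → [r0]□bbb
Step 2: δ(r0, □) = (rR, b, R) → b[rR]bbb

The machine reaches the reject state rR and halts.

Final tape (ignoring leading/trailing blanks): bbbb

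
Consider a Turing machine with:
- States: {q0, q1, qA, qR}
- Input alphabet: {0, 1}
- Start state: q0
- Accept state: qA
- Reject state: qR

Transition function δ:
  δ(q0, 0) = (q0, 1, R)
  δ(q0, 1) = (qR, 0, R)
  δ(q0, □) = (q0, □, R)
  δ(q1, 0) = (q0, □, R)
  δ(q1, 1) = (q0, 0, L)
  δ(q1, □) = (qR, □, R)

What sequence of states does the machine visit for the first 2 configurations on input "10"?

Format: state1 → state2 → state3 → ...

Execution trace:
Initial: [q0]10
Step 1: δ(q0, 1) = (qR, 0, R) → 0[qR]0

The machine reaches the reject state qR and halts.

State sequence: q0 → qR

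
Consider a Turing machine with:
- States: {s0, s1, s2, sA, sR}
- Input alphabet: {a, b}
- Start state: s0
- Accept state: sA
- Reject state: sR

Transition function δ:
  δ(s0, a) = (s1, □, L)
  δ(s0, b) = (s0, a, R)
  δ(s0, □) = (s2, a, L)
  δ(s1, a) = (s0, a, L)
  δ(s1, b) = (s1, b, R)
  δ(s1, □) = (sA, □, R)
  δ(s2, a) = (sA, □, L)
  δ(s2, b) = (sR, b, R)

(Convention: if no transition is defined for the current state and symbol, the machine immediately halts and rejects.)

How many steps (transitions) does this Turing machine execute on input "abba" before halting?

Execution trace:
Initial: [s0]abba
Step 1: δ(s0, a) = (s1, □, L) → [s1]□□bba
Step 2: δ(s1, □) = (sA, □, R) → □[sA]□bba

The machine reaches the accept state sA and halts.

The machine executed 2 steps before halting.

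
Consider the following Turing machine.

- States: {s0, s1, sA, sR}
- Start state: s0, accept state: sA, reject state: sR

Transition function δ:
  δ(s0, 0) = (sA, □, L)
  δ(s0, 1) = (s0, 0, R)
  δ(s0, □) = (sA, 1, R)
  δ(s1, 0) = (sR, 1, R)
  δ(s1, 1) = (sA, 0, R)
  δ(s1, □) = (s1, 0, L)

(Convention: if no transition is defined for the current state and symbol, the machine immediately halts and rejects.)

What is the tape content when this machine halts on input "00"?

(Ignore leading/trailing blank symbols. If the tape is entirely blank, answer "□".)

Execution trace:
Initial: [s0]00
Step 1: δ(s0, 0) = (sA, □, L) → [sA]□□0

The machine reaches the accept state sA and halts.

Final tape (ignoring leading/trailing blanks): 0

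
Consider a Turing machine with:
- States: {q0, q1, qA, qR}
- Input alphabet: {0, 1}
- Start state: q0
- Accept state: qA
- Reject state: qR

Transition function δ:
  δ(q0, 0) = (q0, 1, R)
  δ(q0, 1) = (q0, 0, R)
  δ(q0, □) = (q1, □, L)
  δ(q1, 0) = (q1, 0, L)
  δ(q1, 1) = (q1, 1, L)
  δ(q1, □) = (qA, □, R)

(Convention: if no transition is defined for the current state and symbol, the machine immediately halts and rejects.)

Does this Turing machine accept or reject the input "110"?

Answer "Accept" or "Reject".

Execution trace:
Initial: [q0]110
Step 1: δ(q0, 1) = (q0, 0, R) → 0[q0]10
Step 2: δ(q0, 1) = (q0, 0, R) → 00[q0]0
Step 3: δ(q0, 0) = (q0, 1, R) → 001[q0]□
Step 4: δ(q0, □) = (q1, □, L) → 00[q1]1□
Step 5: δ(q1, 1) = (q1, 1, L) → 0[q1]01□
Step 6: δ(q1, 0) = (q1, 0, L) → [q1]001□
Step 7: δ(q1, 0) = (q1, 0, L) → [q1]□001□
Step 8: δ(q1, □) = (qA, □, R) → □[qA]001□

The machine reaches the accept state qA and halts.

Answer: Accept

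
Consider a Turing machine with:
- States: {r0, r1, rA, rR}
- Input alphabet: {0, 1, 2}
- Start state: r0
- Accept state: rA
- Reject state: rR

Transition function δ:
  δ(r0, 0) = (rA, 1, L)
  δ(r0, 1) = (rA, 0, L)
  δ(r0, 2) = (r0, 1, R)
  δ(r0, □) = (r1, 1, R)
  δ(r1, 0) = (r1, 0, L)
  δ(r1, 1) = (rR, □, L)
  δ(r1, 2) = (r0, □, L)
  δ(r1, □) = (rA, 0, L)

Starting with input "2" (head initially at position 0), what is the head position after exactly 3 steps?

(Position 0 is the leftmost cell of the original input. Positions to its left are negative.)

Execution trace (head position shown):
Step 0: [r0]2  (head at position 0)
Step 1: move right → 1[r0]□  (head at position 1)
Step 2: move right → 11[r1]□  (head at position 2)
Step 3: move left → 1[rA]10  (head at position 1)

After 3 steps, the head is at position 1.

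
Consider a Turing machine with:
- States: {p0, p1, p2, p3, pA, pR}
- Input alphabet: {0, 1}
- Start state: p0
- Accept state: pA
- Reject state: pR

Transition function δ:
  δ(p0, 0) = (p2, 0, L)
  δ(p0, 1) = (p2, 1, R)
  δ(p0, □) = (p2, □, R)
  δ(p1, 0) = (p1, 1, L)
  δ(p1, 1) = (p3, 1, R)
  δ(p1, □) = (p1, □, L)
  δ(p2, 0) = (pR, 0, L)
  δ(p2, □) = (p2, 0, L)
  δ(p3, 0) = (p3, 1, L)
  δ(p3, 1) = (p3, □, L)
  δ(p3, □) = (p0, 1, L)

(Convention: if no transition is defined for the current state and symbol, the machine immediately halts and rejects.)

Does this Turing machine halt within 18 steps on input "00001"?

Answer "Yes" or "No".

Execution trace:
Initial: [p0]00001
Step 1: δ(p0, 0) = (p2, 0, L) → [p2]□00001
Step 2: δ(p2, □) = (p2, 0, L) → [p2]□000001
Step 3: δ(p2, □) = (p2, 0, L) → [p2]□0000001
Step 4: δ(p2, □) = (p2, 0, L) → [p2]□00000001
Step 5: δ(p2, □) = (p2, 0, L) → [p2]□000000001
Step 6: δ(p2, □) = (p2, 0, L) → [p2]□0000000001
Step 7: δ(p2, □) = (p2, 0, L) → [p2]□00000000001
Step 8: δ(p2, □) = (p2, 0, L) → [p2]□000000000001
Step 9: δ(p2, □) = (p2, 0, L) → [p2]□0000000000001
Step 10: δ(p2, □) = (p2, 0, L) → [p2]□00000000000001
Step 11: δ(p2, □) = (p2, 0, L) → [p2]□000000000000001
Step 12: δ(p2, □) = (p2, 0, L) → [p2]□0000000000000001
Step 13: δ(p2, □) = (p2, 0, L) → [p2]□00000000000000001
Step 14: δ(p2, □) = (p2, 0, L) → [p2]□000000000000000001
Step 15: δ(p2, □) = (p2, 0, L) → [p2]□0000000000000000001
Step 16: δ(p2, □) = (p2, 0, L) → [p2]□00000000000000000001
Step 17: δ(p2, □) = (p2, 0, L) → [p2]□000000000000000000001
Step 18: δ(p2, □) = (p2, 0, L) → [p2]□0000000000000000000001

The machine has not reached a halting state after 18 steps.
The machine did not halt within the 18-step bound.

Answer: No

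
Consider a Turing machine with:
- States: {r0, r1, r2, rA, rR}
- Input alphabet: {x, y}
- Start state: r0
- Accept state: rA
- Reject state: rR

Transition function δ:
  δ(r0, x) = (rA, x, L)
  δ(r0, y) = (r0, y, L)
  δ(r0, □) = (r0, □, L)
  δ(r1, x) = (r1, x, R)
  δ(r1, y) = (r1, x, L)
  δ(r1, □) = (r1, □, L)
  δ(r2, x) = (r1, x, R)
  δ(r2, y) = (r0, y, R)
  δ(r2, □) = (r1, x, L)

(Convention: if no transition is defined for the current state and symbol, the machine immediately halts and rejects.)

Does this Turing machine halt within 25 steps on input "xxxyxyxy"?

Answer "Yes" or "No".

Execution trace:
Initial: [r0]xxxyxyxy
Step 1: δ(r0, x) = (rA, x, L) → [rA]□xxxyxyxy

The machine reaches the accept state rA and halts.
The machine halted after 1 step (within the 25-step bound).

Answer: Yes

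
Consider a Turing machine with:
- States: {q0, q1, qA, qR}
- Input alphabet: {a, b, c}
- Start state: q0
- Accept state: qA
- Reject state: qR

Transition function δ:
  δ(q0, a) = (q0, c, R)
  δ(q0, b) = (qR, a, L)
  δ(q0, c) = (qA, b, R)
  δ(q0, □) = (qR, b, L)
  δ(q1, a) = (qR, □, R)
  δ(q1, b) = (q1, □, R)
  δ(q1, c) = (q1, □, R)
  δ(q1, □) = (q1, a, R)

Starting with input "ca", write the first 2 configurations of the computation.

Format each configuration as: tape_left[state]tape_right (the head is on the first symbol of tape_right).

Transitions applied:
Step 1: δ(q0, c) = (qA, b, R)

The first 2 configurations are:
[q0]ca ⊢ b[qA]a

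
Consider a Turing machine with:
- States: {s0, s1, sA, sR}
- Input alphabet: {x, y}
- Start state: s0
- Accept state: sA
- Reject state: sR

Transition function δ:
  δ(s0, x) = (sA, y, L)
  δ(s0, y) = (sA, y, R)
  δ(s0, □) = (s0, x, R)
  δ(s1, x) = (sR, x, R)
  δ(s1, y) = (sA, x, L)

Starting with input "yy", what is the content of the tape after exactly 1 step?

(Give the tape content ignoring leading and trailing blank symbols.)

Execution trace:
Initial: [s0]yy
Step 1: δ(s0, y) = (sA, y, R) → y[sA]y

The machine reaches the accept state sA and halts.

After 1 step, the tape (ignoring leading/trailing blanks) is: yy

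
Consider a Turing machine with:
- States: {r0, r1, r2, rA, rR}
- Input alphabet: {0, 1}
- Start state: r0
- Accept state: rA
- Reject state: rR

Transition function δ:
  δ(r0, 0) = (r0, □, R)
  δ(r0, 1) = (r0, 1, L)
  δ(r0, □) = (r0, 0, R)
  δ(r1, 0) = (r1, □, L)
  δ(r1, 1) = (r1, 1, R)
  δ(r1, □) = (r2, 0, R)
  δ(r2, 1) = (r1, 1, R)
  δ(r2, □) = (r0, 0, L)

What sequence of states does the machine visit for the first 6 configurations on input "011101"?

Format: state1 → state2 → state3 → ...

Execution trace:
Initial: [r0]011101
Step 1: δ(r0, 0) = (r0, □, R) → □[r0]11101
Step 2: δ(r0, 1) = (r0, 1, L) → [r0]□11101
Step 3: δ(r0, □) = (r0, 0, R) → 0[r0]11101
Step 4: δ(r0, 1) = (r0, 1, L) → [r0]011101
Step 5: δ(r0, 0) = (r0, □, R) → □[r0]11101

State sequence: r0 → r0 → r0 → r0 → r0 → r0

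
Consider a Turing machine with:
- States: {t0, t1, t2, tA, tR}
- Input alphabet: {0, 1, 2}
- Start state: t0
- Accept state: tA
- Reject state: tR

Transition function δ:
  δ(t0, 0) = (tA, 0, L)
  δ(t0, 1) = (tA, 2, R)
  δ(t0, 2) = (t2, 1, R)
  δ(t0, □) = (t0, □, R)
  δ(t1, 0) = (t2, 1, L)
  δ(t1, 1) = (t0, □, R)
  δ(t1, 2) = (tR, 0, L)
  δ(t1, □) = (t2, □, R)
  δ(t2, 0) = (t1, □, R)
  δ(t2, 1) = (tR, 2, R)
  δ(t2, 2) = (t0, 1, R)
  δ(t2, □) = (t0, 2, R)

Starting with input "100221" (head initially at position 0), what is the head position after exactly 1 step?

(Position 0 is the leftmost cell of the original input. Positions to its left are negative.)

Execution trace (head position shown):
Step 0: [t0]100221  (head at position 0)
Step 1: move right → 2[tA]00221  (head at position 1)

After 1 step, the head is at position 1.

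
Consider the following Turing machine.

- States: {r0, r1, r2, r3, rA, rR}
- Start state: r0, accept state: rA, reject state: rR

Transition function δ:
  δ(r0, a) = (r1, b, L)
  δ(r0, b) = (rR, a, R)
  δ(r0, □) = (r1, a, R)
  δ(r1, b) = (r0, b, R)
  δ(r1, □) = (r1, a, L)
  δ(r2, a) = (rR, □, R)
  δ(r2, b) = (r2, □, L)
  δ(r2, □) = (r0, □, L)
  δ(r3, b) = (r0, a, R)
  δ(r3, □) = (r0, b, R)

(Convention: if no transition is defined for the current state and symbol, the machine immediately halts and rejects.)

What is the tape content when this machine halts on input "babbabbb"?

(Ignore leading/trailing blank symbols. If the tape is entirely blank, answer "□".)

Execution trace:
Initial: [r0]babbabbb
Step 1: δ(r0, b) = (rR, a, R) → a[rR]abbabbb

The machine reaches the reject state rR and halts.

Final tape (ignoring leading/trailing blanks): aabbabbb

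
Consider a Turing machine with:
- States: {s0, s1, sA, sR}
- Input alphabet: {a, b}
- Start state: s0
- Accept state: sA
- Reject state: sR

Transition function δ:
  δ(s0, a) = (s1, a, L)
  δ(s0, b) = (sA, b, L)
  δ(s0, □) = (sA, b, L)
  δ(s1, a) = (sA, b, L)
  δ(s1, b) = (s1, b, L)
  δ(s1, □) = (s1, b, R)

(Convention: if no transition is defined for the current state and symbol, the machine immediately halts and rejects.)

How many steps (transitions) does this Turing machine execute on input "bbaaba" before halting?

Execution trace:
Initial: [s0]bbaaba
Step 1: δ(s0, b) = (sA, b, L) → [sA]□bbaaba

The machine reaches the accept state sA and halts.

The machine executed 1 step before halting.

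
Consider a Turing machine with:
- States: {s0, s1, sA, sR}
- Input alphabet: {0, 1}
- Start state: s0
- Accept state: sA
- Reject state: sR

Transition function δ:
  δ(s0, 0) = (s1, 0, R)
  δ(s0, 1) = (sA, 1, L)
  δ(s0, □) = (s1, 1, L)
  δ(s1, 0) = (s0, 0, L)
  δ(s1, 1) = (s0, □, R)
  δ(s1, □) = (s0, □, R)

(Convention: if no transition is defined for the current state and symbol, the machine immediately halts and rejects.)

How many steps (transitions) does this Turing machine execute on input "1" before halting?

Execution trace:
Initial: [s0]1
Step 1: δ(s0, 1) = (sA, 1, L) → [sA]□1

The machine reaches the accept state sA and halts.

The machine executed 1 step before halting.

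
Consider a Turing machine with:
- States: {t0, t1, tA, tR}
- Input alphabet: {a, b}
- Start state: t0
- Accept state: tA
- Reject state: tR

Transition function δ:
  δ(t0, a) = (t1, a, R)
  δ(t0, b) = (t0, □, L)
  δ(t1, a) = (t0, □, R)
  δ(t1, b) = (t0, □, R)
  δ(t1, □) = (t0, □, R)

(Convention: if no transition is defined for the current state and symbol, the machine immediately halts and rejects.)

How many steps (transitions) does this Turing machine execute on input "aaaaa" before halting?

Execution trace:
Initial: [t0]aaaaa
Step 1: δ(t0, a) = (t1, a, R) → a[t1]aaaa
Step 2: δ(t1, a) = (t0, □, R) → a□[t0]aaa
Step 3: δ(t0, a) = (t1, a, R) → a□a[t1]aa
Step 4: δ(t1, a) = (t0, □, R) → a□a□[t0]a
Step 5: δ(t0, a) = (t1, a, R) → a□a□a[t1]□
Step 6: δ(t1, □) = (t0, □, R) → a□a□a□[t0]□

No transition is defined for δ(t0, □). By convention the machine halts and rejects.

The machine executed 6 steps before halting.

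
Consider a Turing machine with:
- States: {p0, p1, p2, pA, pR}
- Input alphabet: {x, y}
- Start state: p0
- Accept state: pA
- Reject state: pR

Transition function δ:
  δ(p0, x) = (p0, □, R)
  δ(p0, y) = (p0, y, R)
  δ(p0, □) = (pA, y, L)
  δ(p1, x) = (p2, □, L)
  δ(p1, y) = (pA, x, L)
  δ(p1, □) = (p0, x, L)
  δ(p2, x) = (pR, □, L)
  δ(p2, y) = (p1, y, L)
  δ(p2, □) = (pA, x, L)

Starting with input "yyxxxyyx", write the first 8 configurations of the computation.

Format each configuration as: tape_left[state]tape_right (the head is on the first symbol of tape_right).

Transitions applied:
Step 1: δ(p0, y) = (p0, y, R)
Step 2: δ(p0, y) = (p0, y, R)
Step 3: δ(p0, x) = (p0, □, R)
Step 4: δ(p0, x) = (p0, □, R)
Step 5: δ(p0, x) = (p0, □, R)
Step 6: δ(p0, y) = (p0, y, R)
Step 7: δ(p0, y) = (p0, y, R)

The first 8 configurations are:
[p0]yyxxxyyx ⊢ y[p0]yxxxyyx ⊢ yy[p0]xxxyyx ⊢ yy□[p0]xxyyx ⊢ yy□□[p0]xyyx ⊢ yy□□□[p0]yyx ⊢ yy□□□y[p0]yx ⊢ yy□□□yy[p0]x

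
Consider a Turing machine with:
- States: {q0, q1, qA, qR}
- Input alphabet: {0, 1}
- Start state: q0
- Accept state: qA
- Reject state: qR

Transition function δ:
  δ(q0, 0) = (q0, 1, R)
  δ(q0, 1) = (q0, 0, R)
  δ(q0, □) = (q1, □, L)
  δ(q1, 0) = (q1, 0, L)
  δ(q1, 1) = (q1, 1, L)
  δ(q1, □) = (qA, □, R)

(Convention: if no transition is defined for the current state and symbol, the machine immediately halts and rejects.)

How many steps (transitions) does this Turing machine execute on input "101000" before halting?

Execution trace:
Initial: [q0]101000
Step 1: δ(q0, 1) = (q0, 0, R) → 0[q0]01000
Step 2: δ(q0, 0) = (q0, 1, R) → 01[q0]1000
Step 3: δ(q0, 1) = (q0, 0, R) → 010[q0]000
Step 4: δ(q0, 0) = (q0, 1, R) → 0101[q0]00
Step 5: δ(q0, 0) = (q0, 1, R) → 01011[q0]0
Step 6: δ(q0, 0) = (q0, 1, R) → 010111[q0]□
Step 7: δ(q0, □) = (q1, □, L) → 01011[q1]1□
Step 8: δ(q1, 1) = (q1, 1, L) → 0101[q1]11□
Step 9: δ(q1, 1) = (q1, 1, L) → 010[q1]111□
Step 10: δ(q1, 1) = (q1, 1, L) → 01[q1]0111□
Step 11: δ(q1, 0) = (q1, 0, L) → 0[q1]10111□
Step 12: δ(q1, 1) = (q1, 1, L) → [q1]010111□
Step 13: δ(q1, 0) = (q1, 0, L) → [q1]□010111□
Step 14: δ(q1, □) = (qA, □, R) → □[qA]010111□

The machine reaches the accept state qA and halts.

The machine executed 14 steps before halting.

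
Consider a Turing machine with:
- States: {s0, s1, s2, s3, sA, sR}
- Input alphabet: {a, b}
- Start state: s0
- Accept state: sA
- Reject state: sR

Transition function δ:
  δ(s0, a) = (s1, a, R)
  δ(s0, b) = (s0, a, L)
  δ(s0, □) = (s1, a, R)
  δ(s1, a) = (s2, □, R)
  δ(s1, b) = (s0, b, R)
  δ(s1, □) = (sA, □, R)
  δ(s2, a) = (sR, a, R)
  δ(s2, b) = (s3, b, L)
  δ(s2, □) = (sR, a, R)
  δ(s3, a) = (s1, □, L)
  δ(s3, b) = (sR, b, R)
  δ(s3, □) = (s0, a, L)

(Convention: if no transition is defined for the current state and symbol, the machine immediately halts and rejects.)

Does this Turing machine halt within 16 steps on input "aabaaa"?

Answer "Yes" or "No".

Execution trace:
Initial: [s0]aabaaa
Step 1: δ(s0, a) = (s1, a, R) → a[s1]abaaa
Step 2: δ(s1, a) = (s2, □, R) → a□[s2]baaa
Step 3: δ(s2, b) = (s3, b, L) → a[s3]□baaa
Step 4: δ(s3, □) = (s0, a, L) → [s0]aabaaa
Step 5: δ(s0, a) = (s1, a, R) → a[s1]abaaa
Step 6: δ(s1, a) = (s2, □, R) → a□[s2]baaa
Step 7: δ(s2, b) = (s3, b, L) → a[s3]□baaa
Step 8: δ(s3, □) = (s0, a, L) → [s0]aabaaa
Step 9: δ(s0, a) = (s1, a, R) → a[s1]abaaa
Step 10: δ(s1, a) = (s2, □, R) → a□[s2]baaa
Step 11: δ(s2, b) = (s3, b, L) → a[s3]□baaa
Step 12: δ(s3, □) = (s0, a, L) → [s0]aabaaa
Step 13: δ(s0, a) = (s1, a, R) → a[s1]abaaa
Step 14: δ(s1, a) = (s2, □, R) → a□[s2]baaa
Step 15: δ(s2, b) = (s3, b, L) → a[s3]□baaa
Step 16: δ(s3, □) = (s0, a, L) → [s0]aabaaa

The machine has not reached a halting state after 16 steps.
The machine did not halt within the 16-step bound.

Answer: No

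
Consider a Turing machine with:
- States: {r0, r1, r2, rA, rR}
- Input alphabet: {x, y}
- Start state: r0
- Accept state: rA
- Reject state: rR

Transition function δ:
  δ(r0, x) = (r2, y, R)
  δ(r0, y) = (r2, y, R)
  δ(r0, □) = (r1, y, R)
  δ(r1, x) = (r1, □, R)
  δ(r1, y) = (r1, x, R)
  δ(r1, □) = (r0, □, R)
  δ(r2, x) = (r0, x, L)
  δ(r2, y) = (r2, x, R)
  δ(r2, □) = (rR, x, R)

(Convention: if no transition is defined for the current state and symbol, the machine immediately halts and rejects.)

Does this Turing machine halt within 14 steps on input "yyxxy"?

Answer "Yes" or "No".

Execution trace:
Initial: [r0]yyxxy
Step 1: δ(r0, y) = (r2, y, R) → y[r2]yxxy
Step 2: δ(r2, y) = (r2, x, R) → yx[r2]xxy
Step 3: δ(r2, x) = (r0, x, L) → y[r0]xxxy
Step 4: δ(r0, x) = (r2, y, R) → yy[r2]xxy
Step 5: δ(r2, x) = (r0, x, L) → y[r0]yxxy
Step 6: δ(r0, y) = (r2, y, R) → yy[r2]xxy
Step 7: δ(r2, x) = (r0, x, L) → y[r0]yxxy
Step 8: δ(r0, y) = (r2, y, R) → yy[r2]xxy
Step 9: δ(r2, x) = (r0, x, L) → y[r0]yxxy
Step 10: δ(r0, y) = (r2, y, R) → yy[r2]xxy
Step 11: δ(r2, x) = (r0, x, L) → y[r0]yxxy
Step 12: δ(r0, y) = (r2, y, R) → yy[r2]xxy
Step 13: δ(r2, x) = (r0, x, L) → y[r0]yxxy
Step 14: δ(r0, y) = (r2, y, R) → yy[r2]xxy

The machine has not reached a halting state after 14 steps.
The machine did not halt within the 14-step bound.

Answer: No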